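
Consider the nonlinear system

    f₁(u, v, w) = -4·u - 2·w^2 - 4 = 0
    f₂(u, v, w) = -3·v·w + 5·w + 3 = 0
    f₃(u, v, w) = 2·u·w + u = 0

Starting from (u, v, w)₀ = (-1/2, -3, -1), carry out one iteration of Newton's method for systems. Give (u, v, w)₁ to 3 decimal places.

(-0.750, -2.833, -0.250)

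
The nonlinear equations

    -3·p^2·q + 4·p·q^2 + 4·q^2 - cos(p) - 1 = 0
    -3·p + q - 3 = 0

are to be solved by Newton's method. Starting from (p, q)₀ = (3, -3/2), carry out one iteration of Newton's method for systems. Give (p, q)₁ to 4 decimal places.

(-1.9561, -2.8684)

At (3, -3/2): F = (76.489992, -13.5000).
Jacobian J = [[-6·p·q + 4·q^2 + sin(p), -3·p^2 + 8·p·q + 8·q], [-3, 1]].
At the point, J = [[36.141120, -75.0000], [-3.0000, 1.0000]] (det J = -188.858880).
Solving J·Δ = −F gives Δ = (-4.9561, -1.3684).
Then the next iterate is (p, q)₁ = (-1.9561, -2.8684).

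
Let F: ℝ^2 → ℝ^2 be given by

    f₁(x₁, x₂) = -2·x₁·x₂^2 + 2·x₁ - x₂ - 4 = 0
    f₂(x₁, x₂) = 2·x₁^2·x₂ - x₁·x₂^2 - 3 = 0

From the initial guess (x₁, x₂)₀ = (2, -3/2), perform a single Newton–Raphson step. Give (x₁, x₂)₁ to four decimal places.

At (2, -3/2): F = (-7.5000, -19.5000).
Jacobian J = [[-2·x₂^2 + 2, -4·x₁·x₂ - 1], [4·x₁·x₂ - x₂^2, 2·x₁^2 - 2·x₁·x₂]].
At the point, J = [[-2.5000, 11.0000], [-14.2500, 14.0000]] (det J = 121.7500).
Solving J·Δ = −F gives Δ = (-0.8994, 0.4774).
Then the next iterate is (x₁, x₂)₁ = (1.1006, -1.0226).

(1.1006, -1.0226)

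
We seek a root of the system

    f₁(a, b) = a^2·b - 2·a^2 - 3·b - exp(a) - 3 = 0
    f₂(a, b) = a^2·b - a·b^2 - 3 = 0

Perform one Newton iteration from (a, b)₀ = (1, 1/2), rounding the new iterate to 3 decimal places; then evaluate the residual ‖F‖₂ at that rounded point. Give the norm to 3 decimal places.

1343.602

At (1, 1/2): F = (-8.71828, -2.750).
Jacobian J = [[2·a·b - 4·a - exp(a), a^2 - 3], [2·a·b - b^2, a^2 - 2·a·b]].
At the point, J = [[-5.71828, -2.000], [0.750, 0.000]] (det J = 1.500).
Solving J·Δ = −F gives Δ = (3.667, -14.843).
Then the next iterate is (a, b)₁ = (4.667, -14.343).
Re-evaluating at (4.667, -14.343): F = (-422.31420, -1275.50623), so ‖F‖₂ = 1343.602.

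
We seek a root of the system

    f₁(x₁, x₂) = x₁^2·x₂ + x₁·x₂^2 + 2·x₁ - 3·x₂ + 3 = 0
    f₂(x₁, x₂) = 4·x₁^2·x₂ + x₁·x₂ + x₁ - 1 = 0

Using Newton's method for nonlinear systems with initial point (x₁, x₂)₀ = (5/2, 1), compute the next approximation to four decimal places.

At (5/2, 1): F = (13.7500, 29.0000).
Jacobian J = [[2·x₁·x₂ + x₂^2 + 2, x₁^2 + 2·x₁·x₂ - 3], [8·x₁·x₂ + x₂ + 1, 4·x₁^2 + x₁]].
At the point, J = [[8.0000, 8.2500], [22.0000, 27.5000]] (det J = 38.5000).
Solving J·Δ = −F gives Δ = (-3.6071, 1.8312).
Then the next iterate is (x₁, x₂)₁ = (-1.1071, 2.8312).

(-1.1071, 2.8312)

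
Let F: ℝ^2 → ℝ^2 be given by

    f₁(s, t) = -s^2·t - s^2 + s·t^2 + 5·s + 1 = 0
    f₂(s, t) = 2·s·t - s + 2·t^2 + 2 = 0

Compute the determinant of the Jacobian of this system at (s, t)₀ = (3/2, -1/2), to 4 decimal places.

J = [[-2·s·t - 2·s + t^2 + 5, -s^2 + 2·s·t], [2·t - 1, 2·s + 4·t]].
At the point, J = [[3.7500, -3.7500], [-2.0000, 1.0000]].
det J = -3.7500.

-3.7500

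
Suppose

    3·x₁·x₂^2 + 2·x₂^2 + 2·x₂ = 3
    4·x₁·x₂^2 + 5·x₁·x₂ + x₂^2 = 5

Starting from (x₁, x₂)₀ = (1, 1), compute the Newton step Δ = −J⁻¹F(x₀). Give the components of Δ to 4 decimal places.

(0.0000, -0.3333)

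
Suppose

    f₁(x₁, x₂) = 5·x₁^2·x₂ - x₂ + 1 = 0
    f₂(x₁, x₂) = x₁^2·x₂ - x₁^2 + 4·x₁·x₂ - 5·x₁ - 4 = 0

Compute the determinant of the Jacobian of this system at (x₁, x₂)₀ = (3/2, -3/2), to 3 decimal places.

J = [[10·x₁·x₂, 5·x₁^2 - 1], [2·x₁·x₂ - 2·x₁ + 4·x₂ - 5, x₁^2 + 4·x₁]].
At the point, J = [[-22.500, 10.250], [-18.500, 8.250]].
det J = 4.000.

4.000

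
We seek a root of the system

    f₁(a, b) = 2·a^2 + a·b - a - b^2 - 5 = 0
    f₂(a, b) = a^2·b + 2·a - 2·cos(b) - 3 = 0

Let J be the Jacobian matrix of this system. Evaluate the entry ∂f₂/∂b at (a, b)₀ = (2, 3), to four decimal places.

∂f₂/∂b = a^2 + 2·sin(b).
At (2, 3) this is 4.2822.

4.2822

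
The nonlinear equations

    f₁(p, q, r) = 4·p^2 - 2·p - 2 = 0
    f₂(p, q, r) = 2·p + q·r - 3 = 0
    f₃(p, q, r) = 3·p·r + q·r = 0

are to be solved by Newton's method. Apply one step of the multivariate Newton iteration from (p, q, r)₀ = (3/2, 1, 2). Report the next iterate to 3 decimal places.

At (3/2, 1, 2): F = (4.000, 2.000, 11.000).
Jacobian J = [[8·p - 2, 0, 0], [2, r, q], [3·r, r, 3·p + q]].
At the point, J = [[10.000, 0.000, 0.000], [2.000, 2.000, 1.000], [6.000, 2.000, 5.500]] (det J = 90.000).
Solving J·Δ = −F gives Δ = (-0.400, 0.222, -1.644).
Then the next iterate is (p, q, r)₁ = (1.100, 1.222, 0.356).

(1.100, 1.222, 0.356)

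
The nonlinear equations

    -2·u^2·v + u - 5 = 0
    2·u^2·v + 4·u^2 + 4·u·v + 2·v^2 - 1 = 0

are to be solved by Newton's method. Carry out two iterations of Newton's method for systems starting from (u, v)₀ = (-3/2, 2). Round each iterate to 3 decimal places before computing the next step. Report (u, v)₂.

(1.402, 3.726)

At (-3/2, 2): F = (-15.500, 13.000).
Jacobian J = [[-4·u·v + 1, -2·u^2], [4·u·v + 8·u + 4·v, 2·u^2 + 4·u + 4·v]].
At the point, J = [[13.000, -4.500], [-16.000, 6.500]] (det J = 12.500).
Solving J·Δ = −F gives Δ = (3.380, 6.320).
Then the next iterate is (u, v)₁ = (1.880, 8.320).
Round to (1.880, 8.320) and repeat: F = (-61.93242, 272.96122), J = [[-61.56640, -7.06880], [110.88640, 47.86880]].
Δ = (-0.478, -4.594), so (u, v)₂ = (1.402, 3.726).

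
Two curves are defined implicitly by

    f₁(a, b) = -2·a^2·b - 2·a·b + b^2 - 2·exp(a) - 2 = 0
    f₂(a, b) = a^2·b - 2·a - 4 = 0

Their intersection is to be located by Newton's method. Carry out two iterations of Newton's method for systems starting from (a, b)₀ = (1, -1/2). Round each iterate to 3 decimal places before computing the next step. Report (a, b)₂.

At (1, -1/2): F = (-5.18656, -6.500).
Jacobian J = [[-4·a·b - 2·b - 2·exp(a), -2·a^2 - 2·a + 2·b], [2·a·b - 2, a^2]].
At the point, J = [[-2.43656, -5.000], [-3.000, 1.000]] (det J = -17.43656).
Solving J·Δ = −F gives Δ = (-2.161, 0.016).
Then the next iterate is (a, b)₁ = (-1.161, -0.484).
Round to (-1.161, -0.484) and repeat: F = (-2.21115, -2.33039), J = [[-1.90604, -1.34184], [-0.87615, 1.34792]].
Δ = (-1.631, 0.669), so (a, b)₂ = (-2.792, 0.185).

(-2.792, 0.185)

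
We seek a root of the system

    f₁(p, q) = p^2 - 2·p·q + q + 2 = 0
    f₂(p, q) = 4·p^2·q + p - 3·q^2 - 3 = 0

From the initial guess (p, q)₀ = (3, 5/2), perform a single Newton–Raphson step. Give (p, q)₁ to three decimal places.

(2.004, 2.001)

At (3, 5/2): F = (-1.500, 71.250).
Jacobian J = [[2·p - 2·q, -2·p + 1], [8·p·q + 1, 4·p^2 - 6·q]].
At the point, J = [[1.000, -5.000], [61.000, 21.000]] (det J = 326.000).
Solving J·Δ = −F gives Δ = (-0.996, -0.499).
Then the next iterate is (p, q)₁ = (2.004, 2.001).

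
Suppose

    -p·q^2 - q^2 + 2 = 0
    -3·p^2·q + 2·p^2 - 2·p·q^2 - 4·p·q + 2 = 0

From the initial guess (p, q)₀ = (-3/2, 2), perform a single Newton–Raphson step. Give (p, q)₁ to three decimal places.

(-1.203, 0.595)

At (-3/2, 2): F = (4.000, 17.000).
Jacobian J = [[-q^2, -2·p·q - 2·q], [-6·p·q + 4·p - 2·q^2 - 4·q, -3·p^2 - 4·p·q - 4·p]].
At the point, J = [[-4.000, 2.000], [-4.000, 11.250]] (det J = -37.000).
Solving J·Δ = −F gives Δ = (0.297, -1.405).
Then the next iterate is (p, q)₁ = (-1.203, 0.595).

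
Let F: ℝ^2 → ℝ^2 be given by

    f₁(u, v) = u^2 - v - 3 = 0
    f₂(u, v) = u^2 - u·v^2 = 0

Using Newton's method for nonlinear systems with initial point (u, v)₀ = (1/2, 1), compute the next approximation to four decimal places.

At (1/2, 1): F = (-3.7500, -0.2500).
Jacobian J = [[2·u, -1], [2·u - v^2, -2·u·v]].
At the point, J = [[1.0000, -1.0000], [0.0000, -1.0000]] (det J = -1.0000).
Solving J·Δ = −F gives Δ = (3.5000, -0.2500).
Then the next iterate is (u, v)₁ = (4.0000, 0.7500).

(4.0000, 0.7500)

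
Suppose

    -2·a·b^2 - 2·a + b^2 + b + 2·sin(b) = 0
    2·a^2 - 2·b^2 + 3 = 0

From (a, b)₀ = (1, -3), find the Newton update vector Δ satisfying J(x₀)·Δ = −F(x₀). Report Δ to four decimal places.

At (1, -3): F = (-14.282240, -13.0000).
Jacobian J = [[-2·b^2 - 2, -4·a·b + 2·b + 2·cos(b) + 1], [4·a, -4·b]].
At the point, J = [[-20.0000, 5.020015], [4.0000, 12.0000]] (det J = -260.080060).
Solving J·Δ = −F gives Δ = (-0.4081, 1.2194).

(-0.4081, 1.2194)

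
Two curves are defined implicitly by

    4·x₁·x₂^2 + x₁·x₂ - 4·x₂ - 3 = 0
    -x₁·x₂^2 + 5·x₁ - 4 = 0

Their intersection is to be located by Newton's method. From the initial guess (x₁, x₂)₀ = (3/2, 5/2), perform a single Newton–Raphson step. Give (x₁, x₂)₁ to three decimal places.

(1.207, 1.765)

At (3/2, 5/2): F = (28.250, -5.875).
Jacobian J = [[4·x₂^2 + x₂, 8·x₁·x₂ + x₁ - 4], [-x₂^2 + 5, -2·x₁·x₂]].
At the point, J = [[27.500, 27.500], [-1.250, -7.500]] (det J = -171.875).
Solving J·Δ = −F gives Δ = (-0.293, -0.735).
Then the next iterate is (x₁, x₂)₁ = (1.207, 1.765).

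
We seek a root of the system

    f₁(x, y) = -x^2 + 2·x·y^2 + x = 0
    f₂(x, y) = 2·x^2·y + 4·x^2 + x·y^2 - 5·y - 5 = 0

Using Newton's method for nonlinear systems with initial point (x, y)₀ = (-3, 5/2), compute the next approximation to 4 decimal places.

(-2.0204, 1.4867)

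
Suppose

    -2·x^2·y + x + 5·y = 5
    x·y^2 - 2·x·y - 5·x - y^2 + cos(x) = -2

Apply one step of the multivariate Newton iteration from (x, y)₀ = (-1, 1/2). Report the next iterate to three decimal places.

At (-1, 1/2): F = (-4.500, 8.04030).
Jacobian J = [[-4·x·y + 1, -2·x^2 + 5], [y^2 - 2·y - sin(x) - 5, 2·x·y - 2·x - 2·y]].
At the point, J = [[3.000, 3.000], [-4.90853, 0.000]] (det J = 14.72559).
Solving J·Δ = −F gives Δ = (1.638, -0.138).
Then the next iterate is (x, y)₁ = (0.638, 0.362).

(0.638, 0.362)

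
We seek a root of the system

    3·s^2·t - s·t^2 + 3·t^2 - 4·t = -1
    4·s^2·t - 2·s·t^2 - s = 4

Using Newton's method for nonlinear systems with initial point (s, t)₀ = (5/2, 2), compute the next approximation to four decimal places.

At (5/2, 2): F = (32.5000, 23.5000).
Jacobian J = [[6·s·t - t^2, 3·s^2 - 2·s·t + 6·t - 4], [8·s·t - 2·t^2 - 1, 4·s^2 - 4·s·t]].
At the point, J = [[26.0000, 16.7500], [31.0000, 5.0000]] (det J = -389.2500).
Solving J·Δ = −F gives Δ = (-0.5938, -1.0186).
Then the next iterate is (s, t)₁ = (1.9062, 0.9814).

(1.9062, 0.9814)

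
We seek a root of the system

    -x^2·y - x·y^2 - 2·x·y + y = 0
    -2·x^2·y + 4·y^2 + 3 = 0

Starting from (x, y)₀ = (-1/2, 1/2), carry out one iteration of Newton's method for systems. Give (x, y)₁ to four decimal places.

(-1.5128, -0.2821)

At (-1/2, 1/2): F = (1.0000, 3.7500).
Jacobian J = [[-2·x·y - y^2 - 2·y, -x^2 - 2·x·y - 2·x + 1], [-4·x·y, -2·x^2 + 8·y]].
At the point, J = [[-0.7500, 2.2500], [1.0000, 3.5000]] (det J = -4.8750).
Solving J·Δ = −F gives Δ = (-1.0128, -0.7821).
Then the next iterate is (x, y)₁ = (-1.5128, -0.2821).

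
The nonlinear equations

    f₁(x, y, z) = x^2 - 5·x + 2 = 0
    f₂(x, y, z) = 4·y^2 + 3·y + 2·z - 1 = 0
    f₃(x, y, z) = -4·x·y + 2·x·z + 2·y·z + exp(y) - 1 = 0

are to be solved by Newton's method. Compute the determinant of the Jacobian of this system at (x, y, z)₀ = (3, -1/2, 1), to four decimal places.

J = [[2·x - 5, 0, 0], [0, 8·y + 3, 2], [-4·y + 2·z, -4·x + 2·z + exp(y), 2·x + 2·y]].
At the point, J = [[1.0000, 0.0000, 0.0000], [0.0000, -1.0000, 2.0000], [4.0000, -9.393469, 5.0000]].
det J = 13.7869.

13.7869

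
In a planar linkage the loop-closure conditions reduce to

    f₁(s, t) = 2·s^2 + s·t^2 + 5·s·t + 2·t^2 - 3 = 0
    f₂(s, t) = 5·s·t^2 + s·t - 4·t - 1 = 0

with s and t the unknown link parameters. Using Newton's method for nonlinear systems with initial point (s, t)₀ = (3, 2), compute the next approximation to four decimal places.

(0.5916, 1.9319)

At (3, 2): F = (65.0000, 57.0000).
Jacobian J = [[4·s + t^2 + 5·t, 2·s·t + 5·s + 4·t], [5·t^2 + t, 10·s·t + s - 4]].
At the point, J = [[26.0000, 35.0000], [22.0000, 59.0000]] (det J = 764.0000).
Solving J·Δ = −F gives Δ = (-2.4084, -0.0681).
Then the next iterate is (s, t)₁ = (0.5916, 1.9319).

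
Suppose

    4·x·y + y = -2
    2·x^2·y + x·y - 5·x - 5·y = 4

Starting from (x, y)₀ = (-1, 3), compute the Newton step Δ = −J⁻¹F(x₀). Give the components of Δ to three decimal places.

(-0.056, -2.556)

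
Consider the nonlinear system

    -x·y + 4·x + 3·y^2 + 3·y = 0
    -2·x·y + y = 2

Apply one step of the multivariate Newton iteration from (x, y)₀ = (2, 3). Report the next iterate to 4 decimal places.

At (2, 3): F = (38.0000, -11.0000).
Jacobian J = [[-y + 4, -x + 6·y + 3], [-2·y, -2·x + 1]].
At the point, J = [[1.0000, 19.0000], [-6.0000, -3.0000]] (det J = 111.0000).
Solving J·Δ = −F gives Δ = (-0.8559, -1.9550).
Then the next iterate is (x, y)₁ = (1.1441, 1.0450).

(1.1441, 1.0450)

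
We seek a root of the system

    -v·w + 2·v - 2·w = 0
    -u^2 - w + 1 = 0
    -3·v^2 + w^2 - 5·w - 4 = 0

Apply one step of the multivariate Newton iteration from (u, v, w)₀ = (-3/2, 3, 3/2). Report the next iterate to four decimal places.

(-0.7486, 1.0412, 1.0041)

At (-3/2, 3, 3/2): F = (-1.5000, -2.7500, -36.2500).
Jacobian J = [[0, -w + 2, -v - 2], [-2·u, 0, -1], [0, -6·v, 2·w - 5]].
At the point, J = [[0.0000, 0.5000, -5.0000], [3.0000, 0.0000, -1.0000], [0.0000, -18.0000, -2.0000]] (det J = 273.0000).
Solving J·Δ = −F gives Δ = (0.7514, -1.9588, -0.4959).
Then the next iterate is (u, v, w)₁ = (-0.7486, 1.0412, 1.0041).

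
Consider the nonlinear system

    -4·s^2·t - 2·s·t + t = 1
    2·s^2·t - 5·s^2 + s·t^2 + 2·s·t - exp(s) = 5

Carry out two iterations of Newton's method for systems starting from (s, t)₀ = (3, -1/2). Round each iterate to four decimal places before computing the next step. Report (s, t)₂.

At (3, -1/2): F = (19.5000, -81.335537).
Jacobian J = [[-8·s·t - 2·t, -4·s^2 - 2·s + 1], [4·s·t - 10·s + t^2 + 2·t - exp(s), 2·s^2 + 2·s·t + 2·s]].
At the point, J = [[13.0000, -41.0000], [-56.835537, 21.0000]] (det J = -2057.257014).
Solving J·Δ = −F gives Δ = (-1.4219, 0.0248).
Then the next iterate is (s, t)₁ = (1.5781, -0.4752).
Round to (1.5781, -0.4752) and repeat: F = (4.758378, -25.808082), J = [[6.949705, -12.117798], [-24.350978, 6.637173]].
Δ = (-1.1293, -0.2550), so (s, t)₂ = (0.4488, -0.7302).

(0.4488, -0.7302)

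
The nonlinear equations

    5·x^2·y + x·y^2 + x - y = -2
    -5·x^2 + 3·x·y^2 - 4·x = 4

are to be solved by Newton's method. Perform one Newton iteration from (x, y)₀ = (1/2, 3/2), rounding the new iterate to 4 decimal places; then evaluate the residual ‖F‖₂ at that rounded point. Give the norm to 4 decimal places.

At (1/2, 3/2): F = (4.0000, -3.8750).
Jacobian J = [[10·x·y + y^2 + 1, 5·x^2 + 2·x·y - 1], [-10·x + 3·y^2 - 4, 6·x·y]].
At the point, J = [[10.7500, 1.7500], [-2.2500, 4.5000]] (det J = 52.3125).
Solving J·Δ = −F gives Δ = (-0.4737, 0.6243).
Then the next iterate is (x, y)₁ = (0.0263, 2.1243).
Re-evaluating at (0.0263, 2.1243): F = (0.028029, -3.752610), so ‖F‖₂ = 3.7527.

3.7527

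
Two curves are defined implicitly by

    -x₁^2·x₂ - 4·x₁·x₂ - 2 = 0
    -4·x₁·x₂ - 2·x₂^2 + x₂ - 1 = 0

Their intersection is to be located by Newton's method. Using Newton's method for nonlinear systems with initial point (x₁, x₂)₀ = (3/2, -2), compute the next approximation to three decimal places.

(1.021, -1.056)

At (3/2, -2): F = (14.500, 1.000).
Jacobian J = [[-2·x₁·x₂ - 4·x₂, -x₁^2 - 4·x₁], [-4·x₂, -4·x₁ - 4·x₂ + 1]].
At the point, J = [[14.000, -8.250], [8.000, 3.000]] (det J = 108.000).
Solving J·Δ = −F gives Δ = (-0.479, 0.944).
Then the next iterate is (x₁, x₂)₁ = (1.021, -1.056).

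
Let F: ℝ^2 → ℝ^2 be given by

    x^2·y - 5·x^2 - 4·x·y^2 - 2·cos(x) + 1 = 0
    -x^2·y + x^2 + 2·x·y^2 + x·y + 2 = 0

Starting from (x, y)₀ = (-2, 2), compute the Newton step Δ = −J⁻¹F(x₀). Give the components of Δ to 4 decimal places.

At (-2, 2): F = (21.832294, -22.0000).
Jacobian J = [[2·x·y - 10·x - 4·y^2 + 2·sin(x), x^2 - 8·x·y], [-2·x·y + 2·x + 2·y^2 + y, -x^2 + 4·x·y + x]].
At the point, J = [[-5.818595, 36.0000], [14.0000, -22.0000]] (det J = -375.990913).
Solving J·Δ = −F gives Δ = (0.8290, -0.4725).

(0.8290, -0.4725)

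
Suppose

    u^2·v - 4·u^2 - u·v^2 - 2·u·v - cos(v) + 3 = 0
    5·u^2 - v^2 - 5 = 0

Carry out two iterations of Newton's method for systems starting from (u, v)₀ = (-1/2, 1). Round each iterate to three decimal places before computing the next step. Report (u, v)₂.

(-0.996, 0.647)

At (-1/2, 1): F = (3.20970, -4.750).
Jacobian J = [[2·u·v - 8·u - v^2 - 2·v, u^2 - 2·u·v - 2·u + sin(v)], [10·u, -2·v]].
At the point, J = [[0.000, 3.09147], [-5.000, -2.000]] (det J = 15.45735).
Solving J·Δ = −F gives Δ = (-0.535, -1.038).
Then the next iterate is (u, v)₁ = (-1.035, -0.038).
Round to (-1.035, -0.038) and repeat: F = (-2.40205, 0.35468), J = [[8.43322, 3.02457], [-10.350, 0.076]].
Δ = (0.039, 0.685), so (u, v)₂ = (-0.996, 0.647).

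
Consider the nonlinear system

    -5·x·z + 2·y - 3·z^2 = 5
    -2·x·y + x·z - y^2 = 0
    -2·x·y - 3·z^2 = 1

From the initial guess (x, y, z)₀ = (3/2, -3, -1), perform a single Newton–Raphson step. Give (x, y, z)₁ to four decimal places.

At (3/2, -3, -1): F = (-6.5000, -1.5000, 5.0000).
Jacobian J = [[-5·z, 2, -5·x - 6·z], [-2·y + z, -2·x - 2·y, x], [-2·y, -2·x, -6·z]].
At the point, J = [[5.0000, 2.0000, -1.5000], [5.0000, 3.0000, 1.5000], [6.0000, -3.0000, 6.0000]] (det J = 120.0000).
Solving J·Δ = −F gives Δ = (0.8125, -0.0250, -1.6583).
Then the next iterate is (x, y, z)₁ = (2.3125, -3.0250, -2.6583).

(2.3125, -3.0250, -2.6583)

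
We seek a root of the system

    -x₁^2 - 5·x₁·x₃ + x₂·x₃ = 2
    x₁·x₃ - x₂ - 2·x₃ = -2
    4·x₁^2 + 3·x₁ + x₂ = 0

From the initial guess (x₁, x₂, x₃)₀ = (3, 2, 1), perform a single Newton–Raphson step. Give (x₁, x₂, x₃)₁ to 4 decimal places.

At (3, 2, 1): F = (-24.0000, 1.0000, 47.0000).
Jacobian J = [[-2·x₁ - 5·x₃, x₃, -5·x₁ + x₂], [x₃, -1, x₁ - 2], [8·x₁ + 3, 1, 0]].
At the point, J = [[-11.0000, 1.0000, -13.0000], [1.0000, -1.0000, 1.0000], [27.0000, 1.0000, 0.0000]] (det J = -326.0000).
Solving J·Δ = −F gives Δ = (-1.6963, -1.1994, -0.5031).
Then the next iterate is (x₁, x₂, x₃)₁ = (1.3037, 0.8006, 0.4969).

(1.3037, 0.8006, 0.4969)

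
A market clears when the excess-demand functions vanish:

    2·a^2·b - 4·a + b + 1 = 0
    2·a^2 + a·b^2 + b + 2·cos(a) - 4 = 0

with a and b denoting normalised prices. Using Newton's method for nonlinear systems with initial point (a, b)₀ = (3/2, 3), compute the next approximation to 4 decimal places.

(1.1974, 1.6794)

At (3/2, 3): F = (11.5000, 17.141474).
Jacobian J = [[4·a·b - 4, 2·a^2 + 1], [4·a + b^2 - 2·sin(a), 2·a·b + 1]].
At the point, J = [[14.0000, 5.5000], [13.005010, 10.0000]] (det J = 68.472445).
Solving J·Δ = −F gives Δ = (-0.3026, -1.3206).
Then the next iterate is (a, b)₁ = (1.1974, 1.6794).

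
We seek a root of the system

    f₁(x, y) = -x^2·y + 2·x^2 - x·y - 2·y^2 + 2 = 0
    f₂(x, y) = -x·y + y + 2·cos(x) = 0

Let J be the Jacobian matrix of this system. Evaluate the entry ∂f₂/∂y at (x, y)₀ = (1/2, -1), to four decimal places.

0.5000

∂f₂/∂y = -x + 1.
At (1/2, -1) this is 0.5000.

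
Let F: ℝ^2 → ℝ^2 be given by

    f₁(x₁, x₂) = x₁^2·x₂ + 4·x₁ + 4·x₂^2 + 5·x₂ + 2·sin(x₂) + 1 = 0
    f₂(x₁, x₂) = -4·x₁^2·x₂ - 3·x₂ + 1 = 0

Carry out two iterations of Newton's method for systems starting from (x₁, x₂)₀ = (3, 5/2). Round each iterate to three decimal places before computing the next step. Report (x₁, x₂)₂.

At (3, 5/2): F = (74.19694, -96.500).
Jacobian J = [[2·x₁·x₂ + 4, x₁^2 + 8·x₂ + 2·cos(x₂) + 5], [-8·x₁·x₂, -4·x₁^2 - 3]].
At the point, J = [[19.000, 32.39771], [-60.000, -39.000]] (det J = 1202.86277).
Solving J·Δ = −F gives Δ = (-0.193, -2.177).
Then the next iterate is (x₁, x₂)₁ = (2.807, 0.323).
Round to (2.807, 0.323) and repeat: F = (17.44014, -10.14899), J = [[5.81332, 17.35982], [-7.25329, -34.51700]].
Δ = (-5.697, 0.903), so (x₁, x₂)₂ = (-2.890, 1.226).

(-2.890, 1.226)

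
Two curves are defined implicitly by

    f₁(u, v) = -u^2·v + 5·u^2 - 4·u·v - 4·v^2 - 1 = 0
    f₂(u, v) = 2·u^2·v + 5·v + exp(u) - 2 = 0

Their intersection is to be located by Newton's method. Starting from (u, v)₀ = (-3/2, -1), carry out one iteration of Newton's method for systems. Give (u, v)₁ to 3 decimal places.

At (-3/2, -1): F = (2.500, -11.27687).
Jacobian J = [[-2·u·v + 10·u - 4·v, -u^2 - 4·u - 8·v], [4·u·v + exp(u), 2·u^2 + 5]].
At the point, J = [[-14.000, 11.750], [6.22313, 9.500]] (det J = -206.12178).
Solving J·Δ = −F gives Δ = (0.758, 0.690).
Then the next iterate is (u, v)₁ = (-0.742, -0.310).

(-0.742, -0.310)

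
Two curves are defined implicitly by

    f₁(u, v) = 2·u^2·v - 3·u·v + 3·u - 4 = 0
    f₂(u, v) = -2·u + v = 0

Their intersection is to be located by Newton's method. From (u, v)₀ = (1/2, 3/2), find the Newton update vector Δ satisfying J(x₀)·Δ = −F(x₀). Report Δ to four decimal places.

(-7.0000, -14.5000)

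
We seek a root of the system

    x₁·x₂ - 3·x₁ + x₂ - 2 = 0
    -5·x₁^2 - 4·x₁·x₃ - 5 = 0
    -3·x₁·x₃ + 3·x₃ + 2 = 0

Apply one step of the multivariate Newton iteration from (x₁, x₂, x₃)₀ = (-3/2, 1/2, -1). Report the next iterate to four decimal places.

At (-3/2, 1/2, -1): F = (2.2500, -22.2500, -5.5000).
Jacobian J = [[x₂ - 3, x₁ + 1, 0], [-10·x₁ - 4·x₃, 0, -4·x₁], [-3·x₃, 0, -3·x₁ + 3]].
At the point, J = [[-2.5000, -0.5000, 0.0000], [19.0000, 0.0000, 6.0000], [3.0000, 0.0000, 7.5000]] (det J = 62.2500).
Solving J·Δ = −F gives Δ = (1.0753, -0.8765, 0.3032).
Then the next iterate is (x₁, x₂, x₃)₁ = (-0.4247, -0.3765, -0.6968).

(-0.4247, -0.3765, -0.6968)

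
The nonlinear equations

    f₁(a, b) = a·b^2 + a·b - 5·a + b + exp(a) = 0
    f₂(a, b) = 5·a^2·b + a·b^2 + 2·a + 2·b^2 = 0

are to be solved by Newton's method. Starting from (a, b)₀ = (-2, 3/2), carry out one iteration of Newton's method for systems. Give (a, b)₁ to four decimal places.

(-0.6931, 1.8827)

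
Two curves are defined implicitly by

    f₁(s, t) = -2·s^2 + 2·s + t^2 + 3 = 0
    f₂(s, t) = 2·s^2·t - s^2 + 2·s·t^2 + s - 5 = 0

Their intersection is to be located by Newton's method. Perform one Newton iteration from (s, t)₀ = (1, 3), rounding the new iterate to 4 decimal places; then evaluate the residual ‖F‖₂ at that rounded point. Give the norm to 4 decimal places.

3.6973

At (1, 3): F = (12.0000, 19.0000).
Jacobian J = [[-4·s + 2, 2·t], [4·s·t - 2·s + 2·t^2 + 1, 2·s^2 + 4·s·t]].
At the point, J = [[-2.0000, 6.0000], [29.0000, 14.0000]] (det J = -202.0000).
Solving J·Δ = −F gives Δ = (0.2673, -1.9109).
Then the next iterate is (s, t)₁ = (1.2673, 1.0891).
Re-evaluating at (1.2673, 1.0891): F = (3.508640, 1.165935), so ‖F‖₂ = 3.6973.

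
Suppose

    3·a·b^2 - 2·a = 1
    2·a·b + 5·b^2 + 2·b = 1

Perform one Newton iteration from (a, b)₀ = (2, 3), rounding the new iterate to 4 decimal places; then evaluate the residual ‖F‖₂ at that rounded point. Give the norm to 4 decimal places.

15.0458

At (2, 3): F = (49.0000, 62.0000).
Jacobian J = [[3·b^2 - 2, 6·a·b], [2·b, 2·a + 10·b + 2]].
At the point, J = [[25.0000, 36.0000], [6.0000, 36.0000]] (det J = 684.0000).
Solving J·Δ = −F gives Δ = (0.6842, -1.8363).
Then the next iterate is (a, b)₁ = (2.6842, 1.1637).
Re-evaluating at (2.6842, 1.1637): F = (4.536412, 14.345596), so ‖F‖₂ = 15.0458.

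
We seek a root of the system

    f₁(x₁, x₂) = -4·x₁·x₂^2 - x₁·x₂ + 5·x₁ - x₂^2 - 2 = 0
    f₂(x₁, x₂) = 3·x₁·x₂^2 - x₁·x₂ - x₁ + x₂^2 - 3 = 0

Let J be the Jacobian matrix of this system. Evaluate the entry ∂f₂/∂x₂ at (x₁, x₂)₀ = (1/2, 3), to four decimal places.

∂f₂/∂x₂ = 6·x₁·x₂ - x₁ + 2·x₂.
At (1/2, 3) this is 14.5000.

14.5000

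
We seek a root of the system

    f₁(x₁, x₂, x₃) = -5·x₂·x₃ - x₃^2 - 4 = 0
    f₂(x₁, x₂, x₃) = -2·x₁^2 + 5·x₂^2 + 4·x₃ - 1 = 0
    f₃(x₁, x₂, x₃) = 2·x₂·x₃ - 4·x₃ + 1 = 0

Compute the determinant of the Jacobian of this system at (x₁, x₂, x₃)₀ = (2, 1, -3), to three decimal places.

J = [[0, -5·x₃, -5·x₂ - 2·x₃], [-4·x₁, 10·x₂, 4], [0, 2·x₃, 2·x₂ - 4]].
At the point, J = [[0.000, 15.000, 1.000], [-8.000, 10.000, 4.000], [0.000, -6.000, -2.000]].
det J = -192.000.

-192.000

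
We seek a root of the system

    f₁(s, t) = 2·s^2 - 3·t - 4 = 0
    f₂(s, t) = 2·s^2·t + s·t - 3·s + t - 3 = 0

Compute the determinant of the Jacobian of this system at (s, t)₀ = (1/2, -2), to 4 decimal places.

-23.0000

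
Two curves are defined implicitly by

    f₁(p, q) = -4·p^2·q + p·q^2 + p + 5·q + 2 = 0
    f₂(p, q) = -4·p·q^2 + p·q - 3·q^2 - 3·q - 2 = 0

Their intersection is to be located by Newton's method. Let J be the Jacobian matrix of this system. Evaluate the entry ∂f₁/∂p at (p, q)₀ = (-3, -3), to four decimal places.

-62.0000

∂f₁/∂p = -8·p·q + q^2 + 1.
At (-3, -3) this is -62.0000.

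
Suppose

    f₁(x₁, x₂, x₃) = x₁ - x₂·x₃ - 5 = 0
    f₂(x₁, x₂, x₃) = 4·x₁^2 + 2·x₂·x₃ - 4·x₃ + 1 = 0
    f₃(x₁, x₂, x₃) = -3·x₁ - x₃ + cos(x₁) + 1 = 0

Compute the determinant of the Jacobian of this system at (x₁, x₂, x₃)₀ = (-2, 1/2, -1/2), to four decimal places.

-2.8186

J = [[1, -x₃, -x₂], [8·x₁, 2·x₃, 2·x₂ - 4], [-sin(x₁) - 3, 0, -1]].
At the point, J = [[1.0000, 0.5000, -0.5000], [-16.0000, -1.0000, -3.0000], [-2.090703, 0.0000, -1.0000]].
det J = -2.8186.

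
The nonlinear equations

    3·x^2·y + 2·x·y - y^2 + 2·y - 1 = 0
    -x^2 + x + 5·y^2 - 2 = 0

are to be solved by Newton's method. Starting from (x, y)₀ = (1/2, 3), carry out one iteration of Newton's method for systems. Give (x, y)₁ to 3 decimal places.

At (1/2, 3): F = (1.250, 43.250).
Jacobian J = [[6·x·y + 2·y, 3·x^2 + 2·x - 2·y + 2], [-2·x + 1, 10·y]].
At the point, J = [[15.000, -2.250], [0.000, 30.000]] (det J = 450.000).
Solving J·Δ = −F gives Δ = (-0.300, -1.442).
Then the next iterate is (x, y)₁ = (0.200, 1.558).

(0.200, 1.558)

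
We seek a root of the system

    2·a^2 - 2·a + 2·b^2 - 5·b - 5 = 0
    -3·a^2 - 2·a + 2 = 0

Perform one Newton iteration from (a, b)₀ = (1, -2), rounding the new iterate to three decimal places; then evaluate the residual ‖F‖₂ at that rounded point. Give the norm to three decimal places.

At (1, -2): F = (13.000, -3.000).
Jacobian J = [[4·a - 2, 4·b - 5], [-6·a - 2, 0]].
At the point, J = [[2.000, -13.000], [-8.000, 0.000]] (det J = -104.000).
Solving J·Δ = −F gives Δ = (-0.375, 0.942).
Then the next iterate is (a, b)₁ = (0.625, -1.058).
Re-evaluating at (0.625, -1.058): F = (2.05998, -0.42188), so ‖F‖₂ = 2.103.

2.103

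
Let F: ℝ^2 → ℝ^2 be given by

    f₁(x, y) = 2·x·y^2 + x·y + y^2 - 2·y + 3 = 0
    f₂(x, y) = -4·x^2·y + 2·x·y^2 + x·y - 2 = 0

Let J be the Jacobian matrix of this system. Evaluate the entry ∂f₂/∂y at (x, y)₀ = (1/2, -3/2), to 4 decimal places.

-3.5000

∂f₂/∂y = -4·x^2 + 4·x·y + x.
At (1/2, -3/2) this is -3.5000.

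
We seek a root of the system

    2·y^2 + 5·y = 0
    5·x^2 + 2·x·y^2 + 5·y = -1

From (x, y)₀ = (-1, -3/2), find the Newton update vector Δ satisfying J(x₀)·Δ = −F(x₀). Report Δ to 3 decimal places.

At (-1, -3/2): F = (-3.000, -6.000).
Jacobian J = [[0, 4·y + 5], [10·x + 2·y^2, 4·x·y + 5]].
At the point, J = [[0.000, -1.000], [-5.500, 11.000]] (det J = -5.500).
Solving J·Δ = −F gives Δ = (-7.091, -3.000).

(-7.091, -3.000)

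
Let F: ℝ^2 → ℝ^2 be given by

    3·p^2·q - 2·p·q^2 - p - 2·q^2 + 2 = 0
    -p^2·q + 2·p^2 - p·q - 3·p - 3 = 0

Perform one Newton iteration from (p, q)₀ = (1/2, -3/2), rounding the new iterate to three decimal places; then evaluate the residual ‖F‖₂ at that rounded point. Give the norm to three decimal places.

33.393

At (1/2, -3/2): F = (-6.375, -2.875).
Jacobian J = [[6·p·q - 2·q^2 - 1, 3·p^2 - 4·p·q - 4·q], [-2·p·q + 4·p - q - 3, -p^2 - p]].
At the point, J = [[-10.000, 9.750], [2.000, -0.750]] (det J = -12.000).
Solving J·Δ = −F gives Δ = (2.734, 3.458).
Then the next iterate is (p, q)₁ = (3.234, 1.958).
Re-evaluating at (3.234, 1.958): F = (27.73642, -18.59490), so ‖F‖₂ = 33.393.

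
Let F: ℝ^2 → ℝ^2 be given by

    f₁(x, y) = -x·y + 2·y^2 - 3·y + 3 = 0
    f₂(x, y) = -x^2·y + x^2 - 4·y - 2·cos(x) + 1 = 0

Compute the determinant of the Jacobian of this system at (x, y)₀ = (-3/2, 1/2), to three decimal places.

4.872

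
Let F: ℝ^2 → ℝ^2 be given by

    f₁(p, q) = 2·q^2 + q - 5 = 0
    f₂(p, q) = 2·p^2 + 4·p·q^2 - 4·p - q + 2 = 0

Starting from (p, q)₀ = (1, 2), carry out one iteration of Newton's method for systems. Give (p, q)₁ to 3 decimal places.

At (1, 2): F = (5.000, 14.000).
Jacobian J = [[0, 4·q + 1], [4·p + 4·q^2 - 4, 8·p·q - 1]].
At the point, J = [[0.000, 9.000], [16.000, 15.000]] (det J = -144.000).
Solving J·Δ = −F gives Δ = (-0.354, -0.556).
Then the next iterate is (p, q)₁ = (0.646, 1.444).

(0.646, 1.444)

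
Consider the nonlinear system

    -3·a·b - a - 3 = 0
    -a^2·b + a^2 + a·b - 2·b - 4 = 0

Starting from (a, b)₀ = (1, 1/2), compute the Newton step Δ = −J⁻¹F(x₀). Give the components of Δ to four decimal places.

(0.1053, -1.9211)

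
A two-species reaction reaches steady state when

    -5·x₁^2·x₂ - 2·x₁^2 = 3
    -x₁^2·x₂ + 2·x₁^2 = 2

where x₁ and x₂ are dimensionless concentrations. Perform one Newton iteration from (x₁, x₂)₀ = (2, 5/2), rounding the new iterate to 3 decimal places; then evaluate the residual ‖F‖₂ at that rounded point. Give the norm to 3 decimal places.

At (2, 5/2): F = (-61.000, -4.000).
Jacobian J = [[-10·x₁·x₂ - 4·x₁, -5·x₁^2], [-2·x₁·x₂ + 4·x₁, -x₁^2]].
At the point, J = [[-58.000, -20.000], [-2.000, -4.000]] (det J = 192.000).
Solving J·Δ = −F gives Δ = (-0.854, -0.573).
Then the next iterate is (x₁, x₂)₁ = (1.146, 1.927).
Re-evaluating at (1.146, 1.927): F = (-18.28043, -1.90413), so ‖F‖₂ = 18.379.

18.379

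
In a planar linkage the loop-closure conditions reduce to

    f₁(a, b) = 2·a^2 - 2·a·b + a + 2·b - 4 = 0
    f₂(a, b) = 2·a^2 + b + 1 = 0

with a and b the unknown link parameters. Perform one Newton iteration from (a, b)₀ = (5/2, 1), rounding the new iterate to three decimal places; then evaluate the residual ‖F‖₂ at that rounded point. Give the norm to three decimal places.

3.486

At (5/2, 1): F = (8.000, 14.500).
Jacobian J = [[4·a - 2·b + 1, -2·a + 2], [4·a, 1]].
At the point, J = [[9.000, -3.000], [10.000, 1.000]] (det J = 39.000).
Solving J·Δ = −F gives Δ = (-1.321, -1.295).
Then the next iterate is (a, b)₁ = (1.179, -0.295).
Re-evaluating at (1.179, -0.295): F = (0.06469, 3.48508), so ‖F‖₂ = 3.486.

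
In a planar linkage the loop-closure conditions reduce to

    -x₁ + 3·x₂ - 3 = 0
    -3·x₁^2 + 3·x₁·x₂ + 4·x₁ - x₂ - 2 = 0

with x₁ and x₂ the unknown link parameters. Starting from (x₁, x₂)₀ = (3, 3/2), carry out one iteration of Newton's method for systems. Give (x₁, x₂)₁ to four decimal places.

(2.8537, 1.9512)

At (3, 3/2): F = (-1.5000, -5.0000).
Jacobian J = [[-1, 3], [-6·x₁ + 3·x₂ + 4, 3·x₁ - 1]].
At the point, J = [[-1.0000, 3.0000], [-9.5000, 8.0000]] (det J = 20.5000).
Solving J·Δ = −F gives Δ = (-0.1463, 0.4512).
Then the next iterate is (x₁, x₂)₁ = (2.8537, 1.9512).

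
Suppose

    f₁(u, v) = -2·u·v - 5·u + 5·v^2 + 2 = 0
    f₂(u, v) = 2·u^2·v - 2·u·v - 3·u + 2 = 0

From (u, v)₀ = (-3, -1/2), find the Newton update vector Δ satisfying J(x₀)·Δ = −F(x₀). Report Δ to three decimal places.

(3.670, -0.570)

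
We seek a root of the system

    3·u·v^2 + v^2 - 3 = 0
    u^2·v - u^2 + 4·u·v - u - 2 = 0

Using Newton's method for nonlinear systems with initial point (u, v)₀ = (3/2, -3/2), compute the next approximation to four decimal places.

(0.2921, -1.4259)

At (3/2, -3/2): F = (9.3750, -18.1250).
Jacobian J = [[3·v^2, 6·u·v + 2·v], [2·u·v - 2·u + 4·v - 1, u^2 + 4·u]].
At the point, J = [[6.7500, -16.5000], [-14.5000, 8.2500]] (det J = -183.5625).
Solving J·Δ = −F gives Δ = (-1.2079, 0.0741).
Then the next iterate is (u, v)₁ = (0.2921, -1.4259).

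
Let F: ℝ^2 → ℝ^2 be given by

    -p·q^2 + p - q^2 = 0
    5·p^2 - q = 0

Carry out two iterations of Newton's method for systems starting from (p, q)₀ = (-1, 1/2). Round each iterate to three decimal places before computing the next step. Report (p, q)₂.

At (-1, 1/2): F = (-1.000, 4.500).
Jacobian J = [[-q^2 + 1, -2·p·q - 2·q], [10·p, -1]].
At the point, J = [[0.750, 0.000], [-10.000, -1.000]] (det J = -0.750).
Solving J·Δ = −F gives Δ = (1.333, -8.833).
Then the next iterate is (p, q)₁ = (0.333, -8.333).
Round to (0.333, -8.333) and repeat: F = (-92.22904, 8.88744), J = [[-68.43889, 22.21578], [3.330, -1.000]].
Δ = (-18.993, -54.358), so (p, q)₂ = (-18.660, -62.691).

(-18.660, -62.691)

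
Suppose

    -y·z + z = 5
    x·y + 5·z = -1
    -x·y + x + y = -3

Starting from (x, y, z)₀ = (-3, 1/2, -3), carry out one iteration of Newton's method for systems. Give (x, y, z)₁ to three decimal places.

(-17.270, 1.784, 2.297)

At (-3, 1/2, -3): F = (-6.500, -15.500, 2.000).
Jacobian J = [[0, -z, -y + 1], [y, x, 5], [-y + 1, -x + 1, 0]].
At the point, J = [[0.000, 3.000, 0.500], [0.500, -3.000, 5.000], [0.500, 4.000, 0.000]] (det J = 9.250).
Solving J·Δ = −F gives Δ = (-14.270, 1.284, 5.297).
Then the next iterate is (x, y, z)₁ = (-17.270, 1.784, 2.297).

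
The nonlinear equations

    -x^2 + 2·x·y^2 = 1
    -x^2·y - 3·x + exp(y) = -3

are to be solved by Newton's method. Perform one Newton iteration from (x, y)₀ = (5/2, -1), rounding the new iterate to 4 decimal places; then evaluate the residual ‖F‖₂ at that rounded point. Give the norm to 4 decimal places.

1.2083

At (5/2, -1): F = (-2.2500, 2.117879).
Jacobian J = [[-2·x + 2·y^2, 4·x·y], [-2·x·y - 3, -x^2 + exp(y)]].
At the point, J = [[-3.0000, -10.0000], [2.0000, -5.882121]] (det J = 37.646362).
Solving J·Δ = −F gives Δ = (-0.9141, 0.0492).
Then the next iterate is (x, y)₁ = (1.5859, -0.9508).
Re-evaluating at (1.5859, -0.9508): F = (-0.647706, 1.020069), so ‖F‖₂ = 1.2083.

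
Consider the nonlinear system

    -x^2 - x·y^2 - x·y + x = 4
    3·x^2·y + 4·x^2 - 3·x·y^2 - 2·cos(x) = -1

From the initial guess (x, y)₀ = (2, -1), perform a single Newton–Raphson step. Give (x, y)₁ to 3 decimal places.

(0.150, -0.776)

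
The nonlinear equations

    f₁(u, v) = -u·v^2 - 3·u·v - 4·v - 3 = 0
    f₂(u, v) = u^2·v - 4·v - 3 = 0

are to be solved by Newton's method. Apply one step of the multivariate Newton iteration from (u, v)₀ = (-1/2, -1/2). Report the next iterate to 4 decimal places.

(0.3529, -0.6863)

At (-1/2, -1/2): F = (-1.6250, -1.1250).
Jacobian J = [[-v^2 - 3·v, -2·u·v - 3·u - 4], [2·u·v, u^2 - 4]].
At the point, J = [[1.2500, -3.0000], [0.5000, -3.7500]] (det J = -3.1875).
Solving J·Δ = −F gives Δ = (0.8529, -0.1863).
Then the next iterate is (u, v)₁ = (0.3529, -0.6863).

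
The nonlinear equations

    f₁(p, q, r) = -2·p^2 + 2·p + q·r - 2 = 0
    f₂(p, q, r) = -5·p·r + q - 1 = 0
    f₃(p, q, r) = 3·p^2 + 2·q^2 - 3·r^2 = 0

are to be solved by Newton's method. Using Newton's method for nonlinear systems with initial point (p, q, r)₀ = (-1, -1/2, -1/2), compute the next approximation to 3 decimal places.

(-0.062, -1.224, -0.024)

At (-1, -1/2, -1/2): F = (-5.750, -4.000, 2.750).
Jacobian J = [[-4·p + 2, r, q], [-5·r, 1, -5·p], [6·p, 4·q, -6·r]].
At the point, J = [[6.000, -0.500, -0.500], [2.500, 1.000, 5.000], [-6.000, -2.000, 3.000]] (det J = 96.250).
Solving J·Δ = −F gives Δ = (0.938, -0.724, 0.476).
Then the next iterate is (p, q, r)₁ = (-0.062, -1.224, -0.024).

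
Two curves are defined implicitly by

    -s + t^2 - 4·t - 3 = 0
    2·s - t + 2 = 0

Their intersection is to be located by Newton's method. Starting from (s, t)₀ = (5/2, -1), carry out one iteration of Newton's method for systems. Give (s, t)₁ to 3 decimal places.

At (5/2, -1): F = (-0.500, 8.000).
Jacobian J = [[-1, 2·t - 4], [2, -1]].
At the point, J = [[-1.000, -6.000], [2.000, -1.000]] (det J = 13.000).
Solving J·Δ = −F gives Δ = (-3.731, 0.538).
Then the next iterate is (s, t)₁ = (-1.231, -0.462).

(-1.231, -0.462)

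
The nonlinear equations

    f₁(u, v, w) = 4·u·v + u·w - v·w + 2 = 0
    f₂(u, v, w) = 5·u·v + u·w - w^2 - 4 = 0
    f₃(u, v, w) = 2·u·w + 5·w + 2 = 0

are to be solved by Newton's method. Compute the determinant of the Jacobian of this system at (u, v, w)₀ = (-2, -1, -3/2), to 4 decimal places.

J = [[4·v + w, 4·u - w, u - v], [5·v + w, 5·u, u - 2·w], [2·w, 0, 2·u + 5]].
At the point, J = [[-5.5000, -6.5000, -1.0000], [-6.5000, -10.0000, 1.0000], [-3.0000, 0.0000, 1.0000]].
det J = 62.2500.

62.2500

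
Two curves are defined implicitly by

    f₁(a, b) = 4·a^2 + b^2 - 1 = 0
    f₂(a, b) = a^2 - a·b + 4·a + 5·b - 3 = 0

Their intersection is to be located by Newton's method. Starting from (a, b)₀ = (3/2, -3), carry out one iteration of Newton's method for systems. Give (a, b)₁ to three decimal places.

At (3/2, -3): F = (17.000, -5.250).
Jacobian J = [[8·a, 2·b], [2·a - b + 4, -a + 5]].
At the point, J = [[12.000, -6.000], [10.000, 3.500]] (det J = 102.000).
Solving J·Δ = −F gives Δ = (-0.275, 2.284).
Then the next iterate is (a, b)₁ = (1.225, -0.716).

(1.225, -0.716)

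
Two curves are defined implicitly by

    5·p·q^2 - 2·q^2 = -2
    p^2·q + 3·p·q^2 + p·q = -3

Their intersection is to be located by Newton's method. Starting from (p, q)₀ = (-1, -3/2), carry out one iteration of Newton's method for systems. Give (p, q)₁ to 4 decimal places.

(-1.6250, -0.5104)

At (-1, -3/2): F = (-13.7500, -3.7500).
Jacobian J = [[5·q^2, 10·p·q - 4·q], [2·p·q + 3·q^2 + q, p^2 + 6·p·q + p]].
At the point, J = [[11.2500, 21.0000], [8.2500, 9.0000]] (det J = -72.0000).
Solving J·Δ = −F gives Δ = (-0.6250, 0.9896).
Then the next iterate is (p, q)₁ = (-1.6250, -0.5104).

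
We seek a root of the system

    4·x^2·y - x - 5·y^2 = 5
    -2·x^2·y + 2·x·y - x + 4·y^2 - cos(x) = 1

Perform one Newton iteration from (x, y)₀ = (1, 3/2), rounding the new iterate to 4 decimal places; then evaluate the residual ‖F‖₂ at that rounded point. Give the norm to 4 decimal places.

0.6347

At (1, 3/2): F = (-11.2500, 6.459698).
Jacobian J = [[8·x·y - 1, 4·x^2 - 10·y], [-4·x·y + 2·y + sin(x) - 1, -2·x^2 + 2·x + 8·y]].
At the point, J = [[11.0000, -11.0000], [-3.158529, 12.0000]] (det J = 97.256181).
Solving J·Δ = −F gives Δ = (0.6575, -0.3653).
Then the next iterate is (x, y)₁ = (1.6575, 1.1347).
Re-evaluating at (1.6575, 1.1347): F = (-0.625747, 0.106065), so ‖F‖₂ = 0.6347.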